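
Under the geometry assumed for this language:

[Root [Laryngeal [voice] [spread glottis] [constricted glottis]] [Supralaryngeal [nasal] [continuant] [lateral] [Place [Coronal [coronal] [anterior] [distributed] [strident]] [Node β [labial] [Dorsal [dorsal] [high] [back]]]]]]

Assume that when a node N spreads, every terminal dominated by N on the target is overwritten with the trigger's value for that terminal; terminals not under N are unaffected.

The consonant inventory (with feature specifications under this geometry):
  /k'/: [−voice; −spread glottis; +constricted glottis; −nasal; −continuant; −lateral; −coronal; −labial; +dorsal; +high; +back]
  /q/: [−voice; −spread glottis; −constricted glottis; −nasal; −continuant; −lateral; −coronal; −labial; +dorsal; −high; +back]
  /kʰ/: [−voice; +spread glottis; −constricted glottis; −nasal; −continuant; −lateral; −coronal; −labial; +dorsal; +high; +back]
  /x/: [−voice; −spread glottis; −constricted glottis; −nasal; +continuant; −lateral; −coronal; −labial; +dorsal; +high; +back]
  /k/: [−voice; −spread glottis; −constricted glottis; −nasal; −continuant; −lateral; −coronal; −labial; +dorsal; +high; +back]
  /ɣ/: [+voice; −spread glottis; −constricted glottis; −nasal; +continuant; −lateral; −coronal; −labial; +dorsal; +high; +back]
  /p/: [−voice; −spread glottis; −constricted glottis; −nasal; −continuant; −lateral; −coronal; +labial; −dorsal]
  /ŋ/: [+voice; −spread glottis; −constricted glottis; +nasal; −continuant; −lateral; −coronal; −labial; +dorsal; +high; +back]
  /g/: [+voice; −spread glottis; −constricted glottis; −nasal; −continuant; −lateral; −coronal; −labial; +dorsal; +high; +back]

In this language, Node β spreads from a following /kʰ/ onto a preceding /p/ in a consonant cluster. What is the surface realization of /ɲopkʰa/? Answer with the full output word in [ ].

Node β immediately or transitively dominates [labial], [dorsal], [high], [back].
Spreading Node β from /kʰ/ onto /p/ replaces those values with /kʰ/'s: [−labial], [+dorsal], [+high], [+back]. Features outside Node β ([voice], [spread glottis], [constricted glottis], …) stay as in /p/.
This feature bundle is that of [k], so /ɲopkʰa/ surfaces as [ɲokkʰa].

[ɲokkʰa]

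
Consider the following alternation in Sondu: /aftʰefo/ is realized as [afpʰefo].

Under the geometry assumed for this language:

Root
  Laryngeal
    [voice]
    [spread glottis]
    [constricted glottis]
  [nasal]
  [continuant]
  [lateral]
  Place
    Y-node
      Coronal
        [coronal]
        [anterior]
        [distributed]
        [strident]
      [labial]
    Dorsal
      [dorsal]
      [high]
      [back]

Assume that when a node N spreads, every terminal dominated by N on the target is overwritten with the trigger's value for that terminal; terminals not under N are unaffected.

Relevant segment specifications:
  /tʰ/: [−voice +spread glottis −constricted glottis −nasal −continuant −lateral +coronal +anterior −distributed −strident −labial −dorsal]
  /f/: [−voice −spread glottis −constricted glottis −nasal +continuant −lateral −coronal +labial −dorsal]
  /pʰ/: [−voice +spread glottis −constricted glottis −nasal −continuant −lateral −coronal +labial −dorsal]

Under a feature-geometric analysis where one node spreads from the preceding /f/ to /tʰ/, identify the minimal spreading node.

Comparing /tʰ/ with its surface form [pʰ], the features that change are [labial], [coronal], [anterior], [distributed], [strident].
The smallest constituent containing every changed terminal is Y-node — each of its daughters lacks at least one of the affected features.
If Y-node spreads, every terminal under it takes /f/'s value, producing [pʰ] as observed.
Features on which the two segments disagree outside Y-node, such as [continuant], [spread glottis], are unchanged — nothing dominating them spread, and Y-node is the minimal sufficient constituent.

Y-node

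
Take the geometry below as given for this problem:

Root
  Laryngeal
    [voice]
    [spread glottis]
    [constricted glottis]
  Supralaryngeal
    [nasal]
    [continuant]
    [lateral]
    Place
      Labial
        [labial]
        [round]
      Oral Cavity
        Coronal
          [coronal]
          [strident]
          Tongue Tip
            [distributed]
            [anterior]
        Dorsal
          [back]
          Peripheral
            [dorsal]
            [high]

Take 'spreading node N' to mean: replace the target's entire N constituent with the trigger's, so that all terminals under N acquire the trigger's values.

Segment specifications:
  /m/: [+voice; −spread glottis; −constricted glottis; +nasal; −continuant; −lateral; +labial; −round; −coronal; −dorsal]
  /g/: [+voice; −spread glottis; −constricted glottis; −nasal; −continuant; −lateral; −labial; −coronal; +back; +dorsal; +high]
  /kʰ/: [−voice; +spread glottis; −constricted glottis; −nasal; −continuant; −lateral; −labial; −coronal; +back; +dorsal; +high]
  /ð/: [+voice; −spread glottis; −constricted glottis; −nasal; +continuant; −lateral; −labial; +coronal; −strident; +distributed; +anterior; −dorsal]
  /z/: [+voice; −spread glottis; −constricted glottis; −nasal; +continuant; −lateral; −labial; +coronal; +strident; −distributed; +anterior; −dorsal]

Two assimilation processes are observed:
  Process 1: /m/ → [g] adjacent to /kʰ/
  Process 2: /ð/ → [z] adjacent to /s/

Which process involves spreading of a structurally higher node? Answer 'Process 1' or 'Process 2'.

Process 1

In Process 1, [nasal], [labial], [round], [dorsal], [high], [back] change, so the minimal spreading node is Supralaryngeal at depth 1.
Process 2: the features that change are [distributed], [strident]; the minimal node is Coronal (depth 4).
Supralaryngeal (depth 1) sits above Coronal (depth 4), making Process 1 the one with the higher spreading node.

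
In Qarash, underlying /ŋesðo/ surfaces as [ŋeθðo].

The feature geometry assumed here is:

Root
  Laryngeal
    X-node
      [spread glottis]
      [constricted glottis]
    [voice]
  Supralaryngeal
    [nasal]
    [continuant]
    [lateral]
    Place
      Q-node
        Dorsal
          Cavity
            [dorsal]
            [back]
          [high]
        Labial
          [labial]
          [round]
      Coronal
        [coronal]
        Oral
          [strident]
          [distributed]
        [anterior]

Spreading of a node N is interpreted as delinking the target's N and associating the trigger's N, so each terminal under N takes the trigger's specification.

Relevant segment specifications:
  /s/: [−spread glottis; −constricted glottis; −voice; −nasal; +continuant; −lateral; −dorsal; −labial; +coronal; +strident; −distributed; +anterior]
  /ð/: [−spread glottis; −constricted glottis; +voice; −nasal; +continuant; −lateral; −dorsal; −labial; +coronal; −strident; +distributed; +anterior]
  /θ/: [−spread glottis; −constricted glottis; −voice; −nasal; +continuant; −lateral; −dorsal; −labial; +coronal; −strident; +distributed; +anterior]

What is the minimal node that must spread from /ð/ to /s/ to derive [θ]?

The alternation /s/ → [θ] changes [distributed], [strident] and nothing else.
The smallest constituent containing every changed terminal is Oral — each of its daughters lacks at least one of the affected features.
If Oral spreads, every terminal under it takes /ð/'s value, producing [θ] as observed.
[voice] stays as in /s/ although /ð/ differs there, so no node dominating it spread; among the remaining candidates Oral is the lowest that derives the output.

Oral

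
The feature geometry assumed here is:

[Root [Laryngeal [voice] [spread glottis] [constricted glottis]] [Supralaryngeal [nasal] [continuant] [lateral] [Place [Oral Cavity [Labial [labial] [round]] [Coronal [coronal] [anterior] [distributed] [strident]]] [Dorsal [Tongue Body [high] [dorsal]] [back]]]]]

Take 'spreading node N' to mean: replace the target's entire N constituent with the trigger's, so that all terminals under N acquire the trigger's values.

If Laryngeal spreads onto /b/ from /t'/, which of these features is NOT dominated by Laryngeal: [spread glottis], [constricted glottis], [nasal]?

Laryngeal dominates exactly [voice], [spread glottis], [constricted glottis].
[spread glottis], [constricted glottis] all lie under Laryngeal, so they are overwritten when Laryngeal spreads.
[nasal] attaches under Supralaryngeal, not under Laryngeal, so /b/ retains its own value for [nasal].

[nasal]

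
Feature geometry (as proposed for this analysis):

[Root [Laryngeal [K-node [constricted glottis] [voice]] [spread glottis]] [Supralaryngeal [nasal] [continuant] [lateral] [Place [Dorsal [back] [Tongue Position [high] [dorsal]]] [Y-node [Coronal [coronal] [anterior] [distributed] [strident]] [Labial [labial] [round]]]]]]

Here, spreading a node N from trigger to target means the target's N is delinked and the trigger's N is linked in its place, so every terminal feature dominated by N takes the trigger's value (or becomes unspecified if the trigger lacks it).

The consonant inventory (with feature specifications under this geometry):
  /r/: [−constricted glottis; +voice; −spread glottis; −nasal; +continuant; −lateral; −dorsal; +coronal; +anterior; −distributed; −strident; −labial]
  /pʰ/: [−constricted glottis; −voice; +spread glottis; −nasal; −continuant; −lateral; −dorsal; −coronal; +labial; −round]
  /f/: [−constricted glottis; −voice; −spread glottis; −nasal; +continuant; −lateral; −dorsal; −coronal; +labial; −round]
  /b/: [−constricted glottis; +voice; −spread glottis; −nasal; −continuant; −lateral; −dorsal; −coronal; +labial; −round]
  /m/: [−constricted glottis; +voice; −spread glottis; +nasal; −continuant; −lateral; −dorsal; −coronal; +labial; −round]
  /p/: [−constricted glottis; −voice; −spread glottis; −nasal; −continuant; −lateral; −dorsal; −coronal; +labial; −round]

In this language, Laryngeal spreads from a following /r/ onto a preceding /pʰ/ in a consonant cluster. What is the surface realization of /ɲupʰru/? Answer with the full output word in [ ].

[ɲubru]

Laryngeal immediately or transitively dominates [constricted glottis], [voice], [spread glottis].
After delinking /pʰ/'s Laryngeal and linking /r/'s, the affected terminals become [−constricted glottis], [+voice], [−spread glottis]; [nasal], [continuant], [lateral], … (outside Laryngeal) are retained from /pʰ/.
This feature bundle is that of [b], so /ɲupʰru/ surfaces as [ɲubru].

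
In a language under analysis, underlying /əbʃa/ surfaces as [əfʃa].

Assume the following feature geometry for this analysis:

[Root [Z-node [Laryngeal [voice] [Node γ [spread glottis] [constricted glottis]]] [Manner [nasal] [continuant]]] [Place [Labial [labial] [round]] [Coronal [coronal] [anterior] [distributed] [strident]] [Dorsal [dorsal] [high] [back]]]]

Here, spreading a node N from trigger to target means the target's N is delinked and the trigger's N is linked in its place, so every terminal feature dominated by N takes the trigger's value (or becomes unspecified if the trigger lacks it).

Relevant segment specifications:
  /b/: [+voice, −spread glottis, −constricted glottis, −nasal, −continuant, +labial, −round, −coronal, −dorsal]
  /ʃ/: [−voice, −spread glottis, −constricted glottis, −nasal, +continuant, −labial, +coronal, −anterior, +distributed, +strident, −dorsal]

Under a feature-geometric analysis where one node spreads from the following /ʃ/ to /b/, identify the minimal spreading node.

Z-node

/b/ and [f] differ in [voice], [continuant]; every other specified feature is identical.
Tracing each changed feature up the tree, the paths first meet at Z-node; any lower node misses at least one of them.
Delinking /b/'s Z-node and associating /ʃ/'s Z-node gives precisely the feature bundle of [f].
Had Root spread, [labial], [coronal] would have taken /ʃ/'s values; they stay as in /b/, confirming the spreading constituent is exactly Z-node.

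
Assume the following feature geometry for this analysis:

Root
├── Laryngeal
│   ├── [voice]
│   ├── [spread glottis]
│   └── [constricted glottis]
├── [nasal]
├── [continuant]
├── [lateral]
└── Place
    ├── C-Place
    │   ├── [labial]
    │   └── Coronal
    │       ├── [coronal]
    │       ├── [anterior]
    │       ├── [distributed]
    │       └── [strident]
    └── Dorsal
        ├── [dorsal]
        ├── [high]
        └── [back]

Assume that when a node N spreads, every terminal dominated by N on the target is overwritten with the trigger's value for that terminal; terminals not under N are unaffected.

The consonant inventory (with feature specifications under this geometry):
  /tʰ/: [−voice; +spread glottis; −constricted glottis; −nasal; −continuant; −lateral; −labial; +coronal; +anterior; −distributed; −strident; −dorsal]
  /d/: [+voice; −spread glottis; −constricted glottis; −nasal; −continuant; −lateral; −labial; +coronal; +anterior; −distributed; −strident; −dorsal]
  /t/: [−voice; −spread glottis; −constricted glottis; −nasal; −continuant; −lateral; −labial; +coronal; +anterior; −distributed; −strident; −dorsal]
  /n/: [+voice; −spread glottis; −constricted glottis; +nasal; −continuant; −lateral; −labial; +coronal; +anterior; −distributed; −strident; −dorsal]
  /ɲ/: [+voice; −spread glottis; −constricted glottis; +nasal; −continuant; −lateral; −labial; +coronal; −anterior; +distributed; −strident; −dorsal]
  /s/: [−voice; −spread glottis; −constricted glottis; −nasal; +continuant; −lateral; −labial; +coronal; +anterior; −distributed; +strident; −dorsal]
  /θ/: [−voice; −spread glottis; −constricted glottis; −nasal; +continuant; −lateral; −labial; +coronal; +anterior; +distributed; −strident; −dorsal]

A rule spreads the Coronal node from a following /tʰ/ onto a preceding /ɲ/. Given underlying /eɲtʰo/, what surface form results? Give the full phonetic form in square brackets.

Coronal immediately or transitively dominates [coronal], [anterior], [distributed], [strident].
Spreading Coronal from /tʰ/ onto /ɲ/ replaces those values with /tʰ/'s: [+coronal], [+anterior], [−distributed], [−strident]. Features outside Coronal ([voice], [spread glottis], [constricted glottis], …) stay as in /ɲ/.
The resulting bundle matches /n/ in the inventory; substituting it for /ɲ/ gives [entʰo].

[entʰo]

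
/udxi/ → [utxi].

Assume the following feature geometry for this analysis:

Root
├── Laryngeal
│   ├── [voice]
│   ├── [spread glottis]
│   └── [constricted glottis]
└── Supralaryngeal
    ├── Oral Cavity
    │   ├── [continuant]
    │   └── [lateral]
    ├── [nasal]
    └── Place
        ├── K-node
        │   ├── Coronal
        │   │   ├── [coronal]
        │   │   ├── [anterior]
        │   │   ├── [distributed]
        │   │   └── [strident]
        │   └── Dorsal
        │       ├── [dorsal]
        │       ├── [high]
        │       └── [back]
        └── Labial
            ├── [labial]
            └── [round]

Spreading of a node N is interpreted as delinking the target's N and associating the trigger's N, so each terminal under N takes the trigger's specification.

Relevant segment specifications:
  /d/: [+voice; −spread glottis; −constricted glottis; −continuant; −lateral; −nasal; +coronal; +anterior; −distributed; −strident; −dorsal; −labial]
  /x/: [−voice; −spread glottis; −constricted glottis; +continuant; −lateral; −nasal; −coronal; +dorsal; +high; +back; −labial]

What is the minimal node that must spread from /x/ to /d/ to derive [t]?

[voice]

/d/ and [t] differ in [voice]; every other specified feature is identical.
With a single altered terminal, the smallest constituent that could spread is that terminal — [voice].
Features on which the two segments disagree outside [voice], such as [dorsal], [continuant], are unchanged — nothing dominating them spread, and [voice] is the minimal sufficient constituent.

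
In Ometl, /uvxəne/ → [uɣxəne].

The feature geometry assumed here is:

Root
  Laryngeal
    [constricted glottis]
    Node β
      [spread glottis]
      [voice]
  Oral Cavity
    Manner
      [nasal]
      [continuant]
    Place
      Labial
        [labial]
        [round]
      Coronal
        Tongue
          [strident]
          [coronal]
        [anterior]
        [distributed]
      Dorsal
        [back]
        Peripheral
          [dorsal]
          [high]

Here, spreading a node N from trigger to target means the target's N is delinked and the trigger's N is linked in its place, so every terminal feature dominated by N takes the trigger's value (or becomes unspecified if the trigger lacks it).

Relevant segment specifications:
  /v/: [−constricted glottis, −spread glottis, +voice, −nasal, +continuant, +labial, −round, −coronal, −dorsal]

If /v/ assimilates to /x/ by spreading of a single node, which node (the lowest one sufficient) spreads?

The alternation /v/ → [ɣ] changes [labial], [round], [dorsal], [high], [back] and nothing else.
Tracing each changed feature up the tree, the paths first meet at Place; any lower node misses at least one of them.
Delinking /v/'s Place and associating /x/'s Place gives precisely the feature bundle of [ɣ].
[voice], a feature on which the two segments disagree outside Place, is unchanged — nothing dominating it spread, and Place is the minimal sufficient constituent.

Place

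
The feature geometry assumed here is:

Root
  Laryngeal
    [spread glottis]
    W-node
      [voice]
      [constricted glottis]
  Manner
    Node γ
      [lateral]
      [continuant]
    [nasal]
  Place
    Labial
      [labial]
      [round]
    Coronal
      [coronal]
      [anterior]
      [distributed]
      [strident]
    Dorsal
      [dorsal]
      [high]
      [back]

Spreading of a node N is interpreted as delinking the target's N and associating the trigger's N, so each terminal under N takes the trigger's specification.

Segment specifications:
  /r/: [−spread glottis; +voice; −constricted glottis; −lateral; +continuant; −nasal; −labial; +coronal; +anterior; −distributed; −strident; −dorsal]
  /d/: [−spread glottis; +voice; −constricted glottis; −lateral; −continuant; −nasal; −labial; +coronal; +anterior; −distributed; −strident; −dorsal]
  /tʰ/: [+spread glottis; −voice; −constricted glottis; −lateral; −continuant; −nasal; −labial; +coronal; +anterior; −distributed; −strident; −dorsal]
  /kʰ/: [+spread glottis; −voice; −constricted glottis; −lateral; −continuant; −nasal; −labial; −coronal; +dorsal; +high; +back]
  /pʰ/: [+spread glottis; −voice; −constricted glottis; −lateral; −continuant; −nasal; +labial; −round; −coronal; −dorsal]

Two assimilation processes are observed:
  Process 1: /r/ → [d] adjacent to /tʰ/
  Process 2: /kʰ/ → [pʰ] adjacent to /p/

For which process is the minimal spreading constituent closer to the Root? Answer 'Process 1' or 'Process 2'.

Process 1 alters [continuant]; the lowest dominating node is [continuant] (depth 3 from Root).
In Process 2, [labial], [round], [dorsal], [high], [back] change, so the minimal spreading node is Place at depth 1.
Place (depth 1) sits above [continuant] (depth 3), making Process 2 the one with the higher spreading node.

Process 2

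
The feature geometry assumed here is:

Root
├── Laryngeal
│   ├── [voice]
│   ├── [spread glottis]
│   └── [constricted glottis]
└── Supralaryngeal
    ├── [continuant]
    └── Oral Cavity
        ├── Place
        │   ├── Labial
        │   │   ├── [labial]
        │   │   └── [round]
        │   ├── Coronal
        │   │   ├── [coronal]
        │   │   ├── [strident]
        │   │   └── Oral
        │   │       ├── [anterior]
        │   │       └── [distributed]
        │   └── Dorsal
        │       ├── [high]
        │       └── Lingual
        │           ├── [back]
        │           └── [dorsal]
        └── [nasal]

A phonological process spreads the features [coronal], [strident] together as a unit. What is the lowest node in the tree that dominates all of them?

[coronal] lies under Coronal (below Supralaryngeal).
[strident] lies under Coronal (below Supralaryngeal).
The listed terminals split across distinct daughters of Coronal, so Coronal itself is the smallest node containing them all.

Coronal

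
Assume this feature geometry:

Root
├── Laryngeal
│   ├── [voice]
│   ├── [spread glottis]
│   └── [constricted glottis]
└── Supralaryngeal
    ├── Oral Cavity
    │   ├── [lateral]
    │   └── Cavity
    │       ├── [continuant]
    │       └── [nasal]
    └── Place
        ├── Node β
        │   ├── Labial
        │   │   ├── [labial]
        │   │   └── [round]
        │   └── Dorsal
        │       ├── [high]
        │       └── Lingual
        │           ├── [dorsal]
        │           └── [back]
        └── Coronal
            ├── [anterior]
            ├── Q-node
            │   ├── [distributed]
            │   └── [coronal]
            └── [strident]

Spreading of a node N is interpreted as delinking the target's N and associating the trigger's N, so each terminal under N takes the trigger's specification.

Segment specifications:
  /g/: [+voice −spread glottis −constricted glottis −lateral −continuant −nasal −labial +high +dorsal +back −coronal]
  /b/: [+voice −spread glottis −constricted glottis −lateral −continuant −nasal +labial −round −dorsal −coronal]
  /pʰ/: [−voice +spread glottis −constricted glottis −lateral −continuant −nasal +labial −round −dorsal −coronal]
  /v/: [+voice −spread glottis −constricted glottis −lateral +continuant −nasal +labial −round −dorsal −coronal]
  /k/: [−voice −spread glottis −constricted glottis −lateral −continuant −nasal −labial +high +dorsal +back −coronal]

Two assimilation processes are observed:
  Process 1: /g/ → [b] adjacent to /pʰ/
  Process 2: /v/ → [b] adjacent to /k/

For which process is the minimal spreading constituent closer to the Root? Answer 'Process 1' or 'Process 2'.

Process 1

Process 1: the features that change are [labial], [round], [dorsal], [high], [back]; the minimal node is Node β (depth 3).
In Process 2, [continuant] changes, so the minimal spreading node is [continuant] at depth 4.
Node β is closer to Root than [continuant], so Process 1 spreads the higher node.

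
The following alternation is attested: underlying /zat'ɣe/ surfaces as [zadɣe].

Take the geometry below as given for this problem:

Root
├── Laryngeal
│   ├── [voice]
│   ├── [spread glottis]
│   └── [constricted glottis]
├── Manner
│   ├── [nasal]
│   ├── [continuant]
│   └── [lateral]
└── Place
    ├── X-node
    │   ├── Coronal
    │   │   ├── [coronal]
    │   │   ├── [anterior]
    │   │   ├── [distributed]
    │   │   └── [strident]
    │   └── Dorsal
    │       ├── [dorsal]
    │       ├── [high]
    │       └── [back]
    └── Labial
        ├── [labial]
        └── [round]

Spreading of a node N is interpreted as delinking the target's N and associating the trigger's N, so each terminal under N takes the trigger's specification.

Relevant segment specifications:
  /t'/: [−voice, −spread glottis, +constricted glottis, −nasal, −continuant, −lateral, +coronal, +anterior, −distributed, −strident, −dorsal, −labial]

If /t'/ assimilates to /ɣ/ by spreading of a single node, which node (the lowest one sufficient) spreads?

Laryngeal

Feature comparison: [voice], [constricted glottis] differ between /t'/ and [d]; the remaining terminals match.
Tracing each changed feature up the tree, the paths first meet at Laryngeal; any lower node misses at least one of them.
Delinking /t'/'s Laryngeal and associating /ɣ/'s Laryngeal gives precisely the feature bundle of [d].
Had Root spread, [dorsal], [coronal] would have taken /ɣ/'s values; they stay as in /t'/, confirming the spreading constituent is exactly Laryngeal.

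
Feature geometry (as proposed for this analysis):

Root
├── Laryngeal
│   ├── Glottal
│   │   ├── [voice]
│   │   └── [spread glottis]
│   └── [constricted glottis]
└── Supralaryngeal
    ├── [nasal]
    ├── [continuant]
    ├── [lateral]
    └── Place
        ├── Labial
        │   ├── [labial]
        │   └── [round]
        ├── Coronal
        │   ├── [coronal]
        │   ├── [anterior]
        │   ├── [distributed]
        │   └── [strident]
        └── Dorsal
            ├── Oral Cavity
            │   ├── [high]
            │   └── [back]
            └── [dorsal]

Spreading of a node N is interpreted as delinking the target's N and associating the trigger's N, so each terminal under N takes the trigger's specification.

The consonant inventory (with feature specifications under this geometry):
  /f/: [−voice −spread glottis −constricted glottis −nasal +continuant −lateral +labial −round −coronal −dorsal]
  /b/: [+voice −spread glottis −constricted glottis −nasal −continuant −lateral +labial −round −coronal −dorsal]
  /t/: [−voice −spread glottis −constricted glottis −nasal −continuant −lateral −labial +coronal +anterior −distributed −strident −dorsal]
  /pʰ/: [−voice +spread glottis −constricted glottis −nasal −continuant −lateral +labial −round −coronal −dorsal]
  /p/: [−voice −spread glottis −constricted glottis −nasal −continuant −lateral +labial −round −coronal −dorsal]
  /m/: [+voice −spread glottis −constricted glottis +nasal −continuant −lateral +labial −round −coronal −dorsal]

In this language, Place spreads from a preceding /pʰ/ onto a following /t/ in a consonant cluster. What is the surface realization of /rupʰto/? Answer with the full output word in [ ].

[rupʰpo]

The Place node dominates the terminals [labial], [round], [coronal], [anterior], [distributed], [strident], [high], [back], [dorsal].
The target acquires /pʰ/'s values for everything under Place — [+labial], [−round], [−coronal], [−dorsal] — while keeping its own [voice], [spread glottis], [constricted glottis], ….
The resulting bundle matches /p/ in the inventory; substituting it for /t/ gives [rupʰpo].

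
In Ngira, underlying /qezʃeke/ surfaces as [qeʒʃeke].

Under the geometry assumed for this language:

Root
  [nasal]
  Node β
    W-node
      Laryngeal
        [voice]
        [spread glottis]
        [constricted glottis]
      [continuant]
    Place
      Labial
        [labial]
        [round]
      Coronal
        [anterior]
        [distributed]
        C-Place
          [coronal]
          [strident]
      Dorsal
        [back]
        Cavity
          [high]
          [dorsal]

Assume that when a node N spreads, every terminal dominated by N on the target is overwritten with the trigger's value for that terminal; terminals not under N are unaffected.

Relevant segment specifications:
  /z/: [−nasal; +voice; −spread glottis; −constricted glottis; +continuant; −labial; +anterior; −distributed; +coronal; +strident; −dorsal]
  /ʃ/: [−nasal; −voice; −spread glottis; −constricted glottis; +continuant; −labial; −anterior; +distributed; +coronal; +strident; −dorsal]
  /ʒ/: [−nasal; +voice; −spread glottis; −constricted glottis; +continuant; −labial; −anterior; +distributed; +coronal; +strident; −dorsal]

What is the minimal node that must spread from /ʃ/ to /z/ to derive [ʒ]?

Feature comparison: [anterior], [distributed] differ between /z/ and [ʒ]; the remaining terminals match.
The smallest constituent containing every changed terminal is Coronal — each of its daughters lacks at least one of the affected features.
Delinking /z/'s Coronal and associating /ʃ/'s Coronal gives precisely the feature bundle of [ʒ].
[voice] stays as in /z/ although /ʃ/ differs there, so no node dominating it spread; among the remaining candidates Coronal is the lowest that derives the output.

Coronal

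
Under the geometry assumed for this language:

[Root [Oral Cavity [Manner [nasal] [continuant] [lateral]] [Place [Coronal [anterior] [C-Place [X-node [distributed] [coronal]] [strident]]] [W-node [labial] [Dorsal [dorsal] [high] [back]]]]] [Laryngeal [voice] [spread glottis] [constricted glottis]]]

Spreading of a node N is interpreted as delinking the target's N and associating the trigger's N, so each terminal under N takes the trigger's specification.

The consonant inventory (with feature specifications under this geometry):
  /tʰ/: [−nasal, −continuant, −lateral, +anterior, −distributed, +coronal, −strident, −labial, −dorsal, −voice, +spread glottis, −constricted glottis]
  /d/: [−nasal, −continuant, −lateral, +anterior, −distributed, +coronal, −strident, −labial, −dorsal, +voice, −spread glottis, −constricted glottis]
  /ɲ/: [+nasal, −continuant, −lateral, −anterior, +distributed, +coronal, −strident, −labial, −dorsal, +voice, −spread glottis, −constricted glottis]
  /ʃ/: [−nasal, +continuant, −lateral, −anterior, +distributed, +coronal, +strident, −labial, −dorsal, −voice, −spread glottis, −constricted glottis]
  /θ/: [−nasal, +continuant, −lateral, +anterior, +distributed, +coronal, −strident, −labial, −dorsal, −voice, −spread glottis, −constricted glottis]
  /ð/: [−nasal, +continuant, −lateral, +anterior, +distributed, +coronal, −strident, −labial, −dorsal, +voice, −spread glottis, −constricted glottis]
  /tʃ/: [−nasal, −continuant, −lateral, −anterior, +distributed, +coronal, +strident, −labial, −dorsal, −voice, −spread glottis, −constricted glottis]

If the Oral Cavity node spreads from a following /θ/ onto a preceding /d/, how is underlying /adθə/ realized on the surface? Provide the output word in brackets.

[aðθə]

Terminals under Oral Cavity in this geometry: [nasal], [continuant], [lateral], [anterior], [distributed], [coronal], [strident], [labial], [dorsal], [high], [back].
The target acquires /θ/'s values for everything under Oral Cavity — [−nasal], [+continuant], [−lateral], [+anterior], [+distributed], [+coronal], [−strident], [−labial], [−dorsal] — while keeping its own [voice], [spread glottis], [constricted glottis].
The resulting bundle matches /ð/ in the inventory; substituting it for /d/ gives [aðθə].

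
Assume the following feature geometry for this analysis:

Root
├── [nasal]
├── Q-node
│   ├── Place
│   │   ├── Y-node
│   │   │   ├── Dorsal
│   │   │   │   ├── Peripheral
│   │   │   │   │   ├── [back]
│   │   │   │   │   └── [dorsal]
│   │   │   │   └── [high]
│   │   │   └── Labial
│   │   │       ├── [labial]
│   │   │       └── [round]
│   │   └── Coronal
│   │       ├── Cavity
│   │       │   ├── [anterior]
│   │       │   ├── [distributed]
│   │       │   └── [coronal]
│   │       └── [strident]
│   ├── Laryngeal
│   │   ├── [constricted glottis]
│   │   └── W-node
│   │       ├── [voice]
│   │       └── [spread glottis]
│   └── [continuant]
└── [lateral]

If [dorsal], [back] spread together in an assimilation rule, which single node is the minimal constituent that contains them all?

Peripheral

[dorsal]: Root > Q-node > Place > Y-node > Dorsal > Peripheral > [dorsal].
[back]: Root > Q-node > Place > Y-node > Dorsal > Peripheral > [back].
The listed terminals split across distinct daughters of Peripheral, so Peripheral itself is the smallest node containing them all.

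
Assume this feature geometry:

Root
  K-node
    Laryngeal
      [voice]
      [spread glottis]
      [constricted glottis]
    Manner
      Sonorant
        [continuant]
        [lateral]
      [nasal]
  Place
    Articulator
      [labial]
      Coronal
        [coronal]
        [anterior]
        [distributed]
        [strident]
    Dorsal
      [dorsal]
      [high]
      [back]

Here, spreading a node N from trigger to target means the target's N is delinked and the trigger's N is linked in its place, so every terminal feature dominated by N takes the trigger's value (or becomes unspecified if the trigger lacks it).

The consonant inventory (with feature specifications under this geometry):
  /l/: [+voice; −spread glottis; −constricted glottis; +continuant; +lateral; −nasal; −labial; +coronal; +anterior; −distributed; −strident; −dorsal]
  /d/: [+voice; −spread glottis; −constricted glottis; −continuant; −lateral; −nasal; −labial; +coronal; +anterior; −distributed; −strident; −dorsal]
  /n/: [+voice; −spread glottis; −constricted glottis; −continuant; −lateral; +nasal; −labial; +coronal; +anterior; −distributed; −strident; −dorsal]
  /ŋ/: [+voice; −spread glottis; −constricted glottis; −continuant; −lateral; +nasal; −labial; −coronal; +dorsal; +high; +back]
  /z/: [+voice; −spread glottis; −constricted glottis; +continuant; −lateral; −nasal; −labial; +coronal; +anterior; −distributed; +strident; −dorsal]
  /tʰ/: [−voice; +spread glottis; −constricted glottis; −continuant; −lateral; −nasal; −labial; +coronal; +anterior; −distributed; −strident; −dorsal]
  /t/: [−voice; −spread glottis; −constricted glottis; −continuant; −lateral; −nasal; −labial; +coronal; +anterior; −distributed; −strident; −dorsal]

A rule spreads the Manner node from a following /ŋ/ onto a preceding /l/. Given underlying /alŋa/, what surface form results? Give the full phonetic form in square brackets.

[anŋa]

The Manner node dominates the terminals [continuant], [lateral], [nasal].
After delinking /l/'s Manner and linking /ŋ/'s, the affected terminals become [−continuant], [−lateral], [+nasal]; [voice], [spread glottis], [constricted glottis], … (outside Manner) are retained from /l/.
This feature bundle is that of [n], so /alŋa/ surfaces as [anŋa].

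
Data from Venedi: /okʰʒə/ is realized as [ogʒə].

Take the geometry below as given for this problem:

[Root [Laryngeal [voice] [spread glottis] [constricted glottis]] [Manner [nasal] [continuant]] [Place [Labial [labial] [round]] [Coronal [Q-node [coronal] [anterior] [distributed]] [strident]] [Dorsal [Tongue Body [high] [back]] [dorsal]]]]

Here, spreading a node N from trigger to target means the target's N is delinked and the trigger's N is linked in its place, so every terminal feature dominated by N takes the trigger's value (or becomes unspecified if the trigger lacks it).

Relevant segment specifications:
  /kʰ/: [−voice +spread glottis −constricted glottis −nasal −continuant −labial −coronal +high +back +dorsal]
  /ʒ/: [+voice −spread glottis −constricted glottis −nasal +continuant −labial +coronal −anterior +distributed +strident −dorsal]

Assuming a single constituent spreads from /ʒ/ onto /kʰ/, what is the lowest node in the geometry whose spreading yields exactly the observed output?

/kʰ/ and [g] differ in [voice], [spread glottis]; every other specified feature is identical.
Tracing each changed feature up the tree, the paths first meet at Laryngeal; any lower node misses at least one of them.
Delinking /kʰ/'s Laryngeal and associating /ʒ/'s Laryngeal gives precisely the feature bundle of [g].
Since [dorsal], [continuant] are preserved even though /ʒ/ disagrees there, no node above Laryngeal spread.

Laryngeal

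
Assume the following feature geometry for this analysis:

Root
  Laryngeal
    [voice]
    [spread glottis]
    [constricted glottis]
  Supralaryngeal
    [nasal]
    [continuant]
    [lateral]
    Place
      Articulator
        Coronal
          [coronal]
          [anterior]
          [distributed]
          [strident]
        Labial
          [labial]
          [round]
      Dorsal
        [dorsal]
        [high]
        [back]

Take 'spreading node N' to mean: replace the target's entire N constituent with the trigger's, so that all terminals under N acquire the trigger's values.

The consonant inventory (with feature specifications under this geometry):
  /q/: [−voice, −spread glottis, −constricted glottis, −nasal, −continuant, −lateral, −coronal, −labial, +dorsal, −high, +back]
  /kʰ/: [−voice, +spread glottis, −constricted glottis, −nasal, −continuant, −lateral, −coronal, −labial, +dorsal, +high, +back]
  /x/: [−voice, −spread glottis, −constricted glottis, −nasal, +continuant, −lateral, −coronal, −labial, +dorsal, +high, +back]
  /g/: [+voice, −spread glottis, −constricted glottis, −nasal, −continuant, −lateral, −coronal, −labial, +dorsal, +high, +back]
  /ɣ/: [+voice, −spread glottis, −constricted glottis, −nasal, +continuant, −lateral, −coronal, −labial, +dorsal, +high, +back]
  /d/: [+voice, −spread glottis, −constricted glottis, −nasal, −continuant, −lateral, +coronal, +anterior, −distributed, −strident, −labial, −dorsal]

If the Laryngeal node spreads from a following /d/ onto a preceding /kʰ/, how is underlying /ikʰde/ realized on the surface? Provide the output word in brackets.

[igde]

The Laryngeal node dominates the terminals [voice], [spread glottis], [constricted glottis].
After delinking /kʰ/'s Laryngeal and linking /d/'s, the affected terminals become [+voice], [−spread glottis], [−constricted glottis]; [nasal], [continuant], [lateral], … (outside Laryngeal) are retained from /kʰ/.
The resulting bundle matches /g/ in the inventory; substituting it for /kʰ/ gives [igde].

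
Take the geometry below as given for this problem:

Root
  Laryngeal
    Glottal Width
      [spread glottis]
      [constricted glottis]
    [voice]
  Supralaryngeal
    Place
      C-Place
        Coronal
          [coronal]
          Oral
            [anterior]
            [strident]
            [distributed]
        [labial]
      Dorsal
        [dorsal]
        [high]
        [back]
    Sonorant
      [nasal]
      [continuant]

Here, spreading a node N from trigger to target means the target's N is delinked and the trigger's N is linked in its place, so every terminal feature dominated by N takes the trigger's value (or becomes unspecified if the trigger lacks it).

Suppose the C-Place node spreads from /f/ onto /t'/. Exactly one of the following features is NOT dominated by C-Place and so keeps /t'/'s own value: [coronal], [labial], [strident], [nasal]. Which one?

C-Place dominates exactly [coronal], [anterior], [strident], [distributed], [labial].
Spreading C-Place replaces [coronal], [labial], [strident] with the trigger's values, since each sits inside the C-Place constituent.
[nasal] is not within the C-Place subtree (it hangs from Sonorant), so /t'/'s [nasal] value survives.

[nasal]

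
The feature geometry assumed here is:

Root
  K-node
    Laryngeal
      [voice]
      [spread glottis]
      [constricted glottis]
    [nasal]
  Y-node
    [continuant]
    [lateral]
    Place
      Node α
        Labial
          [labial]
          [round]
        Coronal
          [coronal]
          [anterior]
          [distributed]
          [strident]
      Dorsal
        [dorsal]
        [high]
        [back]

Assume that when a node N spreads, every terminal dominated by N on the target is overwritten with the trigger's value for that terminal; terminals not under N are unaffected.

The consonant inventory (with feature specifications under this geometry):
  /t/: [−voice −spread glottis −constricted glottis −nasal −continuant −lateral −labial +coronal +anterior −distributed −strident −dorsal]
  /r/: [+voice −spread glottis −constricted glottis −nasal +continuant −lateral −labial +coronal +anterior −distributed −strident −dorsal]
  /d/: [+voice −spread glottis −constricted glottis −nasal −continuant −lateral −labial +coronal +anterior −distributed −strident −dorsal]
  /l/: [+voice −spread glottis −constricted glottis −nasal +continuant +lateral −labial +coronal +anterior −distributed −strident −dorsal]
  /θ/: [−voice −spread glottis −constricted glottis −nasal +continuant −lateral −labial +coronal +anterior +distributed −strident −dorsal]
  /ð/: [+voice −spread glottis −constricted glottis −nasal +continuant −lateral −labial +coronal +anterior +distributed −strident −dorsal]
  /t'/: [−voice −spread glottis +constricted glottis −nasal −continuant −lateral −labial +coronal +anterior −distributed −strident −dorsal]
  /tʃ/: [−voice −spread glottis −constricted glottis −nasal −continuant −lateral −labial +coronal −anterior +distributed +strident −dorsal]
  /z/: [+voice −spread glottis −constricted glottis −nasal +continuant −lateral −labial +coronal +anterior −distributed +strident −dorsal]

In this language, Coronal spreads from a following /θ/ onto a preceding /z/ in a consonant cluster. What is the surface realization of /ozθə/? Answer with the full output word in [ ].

[oðθə]

Coronal immediately or transitively dominates [coronal], [anterior], [distributed], [strident].
After delinking /z/'s Coronal and linking /θ/'s, the affected terminals become [+coronal], [+anterior], [+distributed], [−strident]; [voice], [spread glottis], [constricted glottis], … (outside Coronal) are retained from /z/.
Among the inventory, only /ð/ has exactly this specification, giving the surface form [oðθə].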